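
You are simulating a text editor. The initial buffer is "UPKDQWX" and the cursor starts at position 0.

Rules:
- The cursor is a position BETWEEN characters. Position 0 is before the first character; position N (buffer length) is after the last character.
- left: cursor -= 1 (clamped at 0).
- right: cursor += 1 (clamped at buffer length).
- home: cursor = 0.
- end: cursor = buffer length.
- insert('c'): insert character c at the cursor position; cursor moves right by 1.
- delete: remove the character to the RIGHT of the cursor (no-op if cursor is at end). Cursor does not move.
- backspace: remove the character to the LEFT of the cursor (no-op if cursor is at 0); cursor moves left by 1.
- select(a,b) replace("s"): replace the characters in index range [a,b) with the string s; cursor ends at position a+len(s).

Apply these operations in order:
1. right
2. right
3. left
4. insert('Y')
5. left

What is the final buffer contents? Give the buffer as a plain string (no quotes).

Answer: UYPKDQWX

Derivation:
After op 1 (right): buf='UPKDQWX' cursor=1
After op 2 (right): buf='UPKDQWX' cursor=2
After op 3 (left): buf='UPKDQWX' cursor=1
After op 4 (insert('Y')): buf='UYPKDQWX' cursor=2
After op 5 (left): buf='UYPKDQWX' cursor=1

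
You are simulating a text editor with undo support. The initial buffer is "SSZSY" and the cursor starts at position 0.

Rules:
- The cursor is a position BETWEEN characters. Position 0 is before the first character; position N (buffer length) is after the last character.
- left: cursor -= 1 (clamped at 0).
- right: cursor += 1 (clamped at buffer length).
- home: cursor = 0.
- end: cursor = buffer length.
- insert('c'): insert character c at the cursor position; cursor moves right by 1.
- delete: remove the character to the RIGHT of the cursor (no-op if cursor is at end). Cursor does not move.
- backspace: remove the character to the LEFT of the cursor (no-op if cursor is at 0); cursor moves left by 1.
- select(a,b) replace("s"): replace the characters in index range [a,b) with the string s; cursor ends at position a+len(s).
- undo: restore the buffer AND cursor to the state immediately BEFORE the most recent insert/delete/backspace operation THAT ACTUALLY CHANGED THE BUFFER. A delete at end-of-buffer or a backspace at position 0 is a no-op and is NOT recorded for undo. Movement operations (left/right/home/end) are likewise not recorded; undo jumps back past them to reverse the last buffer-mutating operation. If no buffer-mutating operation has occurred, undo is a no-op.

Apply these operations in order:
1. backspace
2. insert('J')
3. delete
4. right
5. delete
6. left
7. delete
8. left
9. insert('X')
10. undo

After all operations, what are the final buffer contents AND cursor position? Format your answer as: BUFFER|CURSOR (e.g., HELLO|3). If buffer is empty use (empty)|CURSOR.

After op 1 (backspace): buf='SSZSY' cursor=0
After op 2 (insert('J')): buf='JSSZSY' cursor=1
After op 3 (delete): buf='JSZSY' cursor=1
After op 4 (right): buf='JSZSY' cursor=2
After op 5 (delete): buf='JSSY' cursor=2
After op 6 (left): buf='JSSY' cursor=1
After op 7 (delete): buf='JSY' cursor=1
After op 8 (left): buf='JSY' cursor=0
After op 9 (insert('X')): buf='XJSY' cursor=1
After op 10 (undo): buf='JSY' cursor=0

Answer: JSY|0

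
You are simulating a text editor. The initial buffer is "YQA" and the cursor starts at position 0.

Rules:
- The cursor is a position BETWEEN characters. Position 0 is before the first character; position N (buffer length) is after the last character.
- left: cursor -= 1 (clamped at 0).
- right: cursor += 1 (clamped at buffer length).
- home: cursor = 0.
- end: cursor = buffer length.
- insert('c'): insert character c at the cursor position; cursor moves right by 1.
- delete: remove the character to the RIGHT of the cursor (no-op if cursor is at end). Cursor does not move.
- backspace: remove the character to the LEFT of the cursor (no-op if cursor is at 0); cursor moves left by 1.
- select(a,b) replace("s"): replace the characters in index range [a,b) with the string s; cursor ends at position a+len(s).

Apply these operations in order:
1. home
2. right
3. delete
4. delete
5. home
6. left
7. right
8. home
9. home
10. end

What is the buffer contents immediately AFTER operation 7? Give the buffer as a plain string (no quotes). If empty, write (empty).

After op 1 (home): buf='YQA' cursor=0
After op 2 (right): buf='YQA' cursor=1
After op 3 (delete): buf='YA' cursor=1
After op 4 (delete): buf='Y' cursor=1
After op 5 (home): buf='Y' cursor=0
After op 6 (left): buf='Y' cursor=0
After op 7 (right): buf='Y' cursor=1

Answer: Y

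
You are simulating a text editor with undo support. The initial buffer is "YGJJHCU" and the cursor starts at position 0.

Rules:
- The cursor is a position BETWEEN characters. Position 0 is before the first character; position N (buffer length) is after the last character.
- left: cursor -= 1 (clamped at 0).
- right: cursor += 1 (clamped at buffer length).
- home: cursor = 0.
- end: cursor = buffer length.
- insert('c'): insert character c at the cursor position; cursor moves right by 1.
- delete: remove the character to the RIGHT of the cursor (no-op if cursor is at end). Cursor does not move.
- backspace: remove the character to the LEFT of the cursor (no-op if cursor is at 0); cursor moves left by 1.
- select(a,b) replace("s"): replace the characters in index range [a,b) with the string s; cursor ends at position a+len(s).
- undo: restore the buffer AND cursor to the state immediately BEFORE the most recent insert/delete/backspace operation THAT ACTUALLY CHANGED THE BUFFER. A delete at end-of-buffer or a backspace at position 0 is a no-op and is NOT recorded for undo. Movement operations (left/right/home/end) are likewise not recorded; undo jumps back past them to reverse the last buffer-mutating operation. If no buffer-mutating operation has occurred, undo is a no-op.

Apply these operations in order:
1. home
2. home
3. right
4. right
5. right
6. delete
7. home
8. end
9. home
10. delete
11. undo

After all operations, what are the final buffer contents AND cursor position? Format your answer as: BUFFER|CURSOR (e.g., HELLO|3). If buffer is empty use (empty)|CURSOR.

Answer: YGJHCU|0

Derivation:
After op 1 (home): buf='YGJJHCU' cursor=0
After op 2 (home): buf='YGJJHCU' cursor=0
After op 3 (right): buf='YGJJHCU' cursor=1
After op 4 (right): buf='YGJJHCU' cursor=2
After op 5 (right): buf='YGJJHCU' cursor=3
After op 6 (delete): buf='YGJHCU' cursor=3
After op 7 (home): buf='YGJHCU' cursor=0
After op 8 (end): buf='YGJHCU' cursor=6
After op 9 (home): buf='YGJHCU' cursor=0
After op 10 (delete): buf='GJHCU' cursor=0
After op 11 (undo): buf='YGJHCU' cursor=0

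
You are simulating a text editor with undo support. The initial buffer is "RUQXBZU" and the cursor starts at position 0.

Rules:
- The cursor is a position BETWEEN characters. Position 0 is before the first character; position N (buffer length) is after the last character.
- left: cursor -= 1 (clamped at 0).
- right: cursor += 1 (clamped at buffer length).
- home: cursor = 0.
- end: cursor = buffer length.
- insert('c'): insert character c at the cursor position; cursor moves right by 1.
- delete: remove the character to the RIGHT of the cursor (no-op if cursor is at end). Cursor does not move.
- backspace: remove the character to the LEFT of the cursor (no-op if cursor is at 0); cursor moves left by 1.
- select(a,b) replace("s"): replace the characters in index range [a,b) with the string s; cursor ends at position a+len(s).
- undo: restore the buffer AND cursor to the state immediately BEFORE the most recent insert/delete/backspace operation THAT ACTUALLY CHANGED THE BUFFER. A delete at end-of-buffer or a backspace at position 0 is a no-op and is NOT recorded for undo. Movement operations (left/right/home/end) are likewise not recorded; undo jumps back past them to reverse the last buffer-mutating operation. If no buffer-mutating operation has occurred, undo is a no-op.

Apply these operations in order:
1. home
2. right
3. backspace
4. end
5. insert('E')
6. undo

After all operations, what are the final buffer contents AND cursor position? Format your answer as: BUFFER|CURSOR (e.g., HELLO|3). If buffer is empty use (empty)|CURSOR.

After op 1 (home): buf='RUQXBZU' cursor=0
After op 2 (right): buf='RUQXBZU' cursor=1
After op 3 (backspace): buf='UQXBZU' cursor=0
After op 4 (end): buf='UQXBZU' cursor=6
After op 5 (insert('E')): buf='UQXBZUE' cursor=7
After op 6 (undo): buf='UQXBZU' cursor=6

Answer: UQXBZU|6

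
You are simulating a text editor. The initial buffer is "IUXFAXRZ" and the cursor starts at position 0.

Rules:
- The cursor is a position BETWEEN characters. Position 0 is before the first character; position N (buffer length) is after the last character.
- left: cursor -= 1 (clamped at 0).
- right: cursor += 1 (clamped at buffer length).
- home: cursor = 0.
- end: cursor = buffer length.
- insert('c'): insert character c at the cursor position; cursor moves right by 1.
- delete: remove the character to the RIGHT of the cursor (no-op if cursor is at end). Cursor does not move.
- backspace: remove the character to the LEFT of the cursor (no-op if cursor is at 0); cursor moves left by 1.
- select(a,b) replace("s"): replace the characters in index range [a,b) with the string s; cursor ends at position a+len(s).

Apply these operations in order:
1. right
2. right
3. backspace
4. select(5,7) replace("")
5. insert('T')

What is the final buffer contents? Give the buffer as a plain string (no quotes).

After op 1 (right): buf='IUXFAXRZ' cursor=1
After op 2 (right): buf='IUXFAXRZ' cursor=2
After op 3 (backspace): buf='IXFAXRZ' cursor=1
After op 4 (select(5,7) replace("")): buf='IXFAX' cursor=5
After op 5 (insert('T')): buf='IXFAXT' cursor=6

Answer: IXFAXT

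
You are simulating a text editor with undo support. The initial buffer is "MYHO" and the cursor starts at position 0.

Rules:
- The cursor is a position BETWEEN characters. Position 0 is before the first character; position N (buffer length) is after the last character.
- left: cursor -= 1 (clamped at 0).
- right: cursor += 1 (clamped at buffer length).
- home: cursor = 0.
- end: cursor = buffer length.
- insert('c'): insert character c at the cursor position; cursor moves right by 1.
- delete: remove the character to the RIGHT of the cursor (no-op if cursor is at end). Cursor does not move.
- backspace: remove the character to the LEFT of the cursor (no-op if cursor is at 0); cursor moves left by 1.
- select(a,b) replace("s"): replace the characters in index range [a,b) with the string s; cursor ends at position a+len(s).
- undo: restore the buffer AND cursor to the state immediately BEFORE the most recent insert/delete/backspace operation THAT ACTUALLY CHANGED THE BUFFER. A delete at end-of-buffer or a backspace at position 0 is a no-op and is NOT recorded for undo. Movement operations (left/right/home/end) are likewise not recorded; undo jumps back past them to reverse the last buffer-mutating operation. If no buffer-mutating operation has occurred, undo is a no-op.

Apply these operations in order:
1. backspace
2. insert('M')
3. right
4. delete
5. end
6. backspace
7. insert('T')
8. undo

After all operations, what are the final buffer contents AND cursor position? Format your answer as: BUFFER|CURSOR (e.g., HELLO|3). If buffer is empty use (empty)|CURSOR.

After op 1 (backspace): buf='MYHO' cursor=0
After op 2 (insert('M')): buf='MMYHO' cursor=1
After op 3 (right): buf='MMYHO' cursor=2
After op 4 (delete): buf='MMHO' cursor=2
After op 5 (end): buf='MMHO' cursor=4
After op 6 (backspace): buf='MMH' cursor=3
After op 7 (insert('T')): buf='MMHT' cursor=4
After op 8 (undo): buf='MMH' cursor=3

Answer: MMH|3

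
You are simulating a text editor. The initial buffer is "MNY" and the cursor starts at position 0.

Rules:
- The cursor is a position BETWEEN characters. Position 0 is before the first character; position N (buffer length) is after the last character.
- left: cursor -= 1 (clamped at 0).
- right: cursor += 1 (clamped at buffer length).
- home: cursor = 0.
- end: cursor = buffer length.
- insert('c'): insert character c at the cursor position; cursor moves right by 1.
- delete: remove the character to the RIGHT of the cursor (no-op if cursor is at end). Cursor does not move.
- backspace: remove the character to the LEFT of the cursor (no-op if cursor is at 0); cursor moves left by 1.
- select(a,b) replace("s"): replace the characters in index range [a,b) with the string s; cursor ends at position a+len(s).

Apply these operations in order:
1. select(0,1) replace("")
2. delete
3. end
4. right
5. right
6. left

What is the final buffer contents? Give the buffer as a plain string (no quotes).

After op 1 (select(0,1) replace("")): buf='NY' cursor=0
After op 2 (delete): buf='Y' cursor=0
After op 3 (end): buf='Y' cursor=1
After op 4 (right): buf='Y' cursor=1
After op 5 (right): buf='Y' cursor=1
After op 6 (left): buf='Y' cursor=0

Answer: Y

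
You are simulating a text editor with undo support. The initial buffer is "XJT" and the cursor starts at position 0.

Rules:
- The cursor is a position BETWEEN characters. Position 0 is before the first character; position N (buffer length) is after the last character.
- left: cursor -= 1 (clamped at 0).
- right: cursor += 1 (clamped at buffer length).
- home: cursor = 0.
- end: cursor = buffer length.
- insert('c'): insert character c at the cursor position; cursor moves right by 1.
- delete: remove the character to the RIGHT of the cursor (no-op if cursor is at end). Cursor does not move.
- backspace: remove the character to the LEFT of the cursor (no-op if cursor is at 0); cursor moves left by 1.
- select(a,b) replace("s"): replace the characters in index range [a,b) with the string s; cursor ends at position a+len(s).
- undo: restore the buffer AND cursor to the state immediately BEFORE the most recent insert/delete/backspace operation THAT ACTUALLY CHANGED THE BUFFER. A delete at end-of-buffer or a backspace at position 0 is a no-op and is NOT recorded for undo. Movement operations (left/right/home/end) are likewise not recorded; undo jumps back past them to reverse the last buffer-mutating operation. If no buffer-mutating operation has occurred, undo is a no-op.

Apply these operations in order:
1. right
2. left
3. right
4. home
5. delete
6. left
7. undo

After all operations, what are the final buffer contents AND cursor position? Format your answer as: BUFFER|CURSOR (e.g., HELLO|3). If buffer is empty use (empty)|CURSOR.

Answer: XJT|0

Derivation:
After op 1 (right): buf='XJT' cursor=1
After op 2 (left): buf='XJT' cursor=0
After op 3 (right): buf='XJT' cursor=1
After op 4 (home): buf='XJT' cursor=0
After op 5 (delete): buf='JT' cursor=0
After op 6 (left): buf='JT' cursor=0
After op 7 (undo): buf='XJT' cursor=0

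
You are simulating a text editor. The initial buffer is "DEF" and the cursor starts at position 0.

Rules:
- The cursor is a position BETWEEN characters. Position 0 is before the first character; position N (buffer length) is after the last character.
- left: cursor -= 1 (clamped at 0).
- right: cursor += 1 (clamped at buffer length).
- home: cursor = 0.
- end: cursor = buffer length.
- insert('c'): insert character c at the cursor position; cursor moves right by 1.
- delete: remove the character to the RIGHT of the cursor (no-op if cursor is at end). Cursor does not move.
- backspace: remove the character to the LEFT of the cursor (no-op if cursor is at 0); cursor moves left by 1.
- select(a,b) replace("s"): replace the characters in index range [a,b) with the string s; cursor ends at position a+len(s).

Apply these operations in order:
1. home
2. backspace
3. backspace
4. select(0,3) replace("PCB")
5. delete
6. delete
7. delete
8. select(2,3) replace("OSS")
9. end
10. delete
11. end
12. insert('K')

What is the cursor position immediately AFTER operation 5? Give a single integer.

After op 1 (home): buf='DEF' cursor=0
After op 2 (backspace): buf='DEF' cursor=0
After op 3 (backspace): buf='DEF' cursor=0
After op 4 (select(0,3) replace("PCB")): buf='PCB' cursor=3
After op 5 (delete): buf='PCB' cursor=3

Answer: 3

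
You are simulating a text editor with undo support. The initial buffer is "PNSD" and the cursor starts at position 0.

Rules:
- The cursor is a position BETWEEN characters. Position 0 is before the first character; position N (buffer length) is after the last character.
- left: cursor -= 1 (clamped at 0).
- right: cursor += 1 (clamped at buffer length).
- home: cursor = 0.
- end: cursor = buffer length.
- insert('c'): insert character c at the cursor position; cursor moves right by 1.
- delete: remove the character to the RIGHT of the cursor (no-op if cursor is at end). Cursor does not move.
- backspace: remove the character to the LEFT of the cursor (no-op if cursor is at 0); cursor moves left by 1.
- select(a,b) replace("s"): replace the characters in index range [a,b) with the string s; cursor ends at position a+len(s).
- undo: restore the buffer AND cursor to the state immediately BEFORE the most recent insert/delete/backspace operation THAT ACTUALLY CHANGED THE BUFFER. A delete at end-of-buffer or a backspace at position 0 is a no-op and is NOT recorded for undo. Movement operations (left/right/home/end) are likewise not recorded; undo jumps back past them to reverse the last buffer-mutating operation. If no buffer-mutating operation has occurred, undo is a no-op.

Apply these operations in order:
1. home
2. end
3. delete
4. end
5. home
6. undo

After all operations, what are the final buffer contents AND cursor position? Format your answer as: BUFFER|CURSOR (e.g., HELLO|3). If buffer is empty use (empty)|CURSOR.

After op 1 (home): buf='PNSD' cursor=0
After op 2 (end): buf='PNSD' cursor=4
After op 3 (delete): buf='PNSD' cursor=4
After op 4 (end): buf='PNSD' cursor=4
After op 5 (home): buf='PNSD' cursor=0
After op 6 (undo): buf='PNSD' cursor=0

Answer: PNSD|0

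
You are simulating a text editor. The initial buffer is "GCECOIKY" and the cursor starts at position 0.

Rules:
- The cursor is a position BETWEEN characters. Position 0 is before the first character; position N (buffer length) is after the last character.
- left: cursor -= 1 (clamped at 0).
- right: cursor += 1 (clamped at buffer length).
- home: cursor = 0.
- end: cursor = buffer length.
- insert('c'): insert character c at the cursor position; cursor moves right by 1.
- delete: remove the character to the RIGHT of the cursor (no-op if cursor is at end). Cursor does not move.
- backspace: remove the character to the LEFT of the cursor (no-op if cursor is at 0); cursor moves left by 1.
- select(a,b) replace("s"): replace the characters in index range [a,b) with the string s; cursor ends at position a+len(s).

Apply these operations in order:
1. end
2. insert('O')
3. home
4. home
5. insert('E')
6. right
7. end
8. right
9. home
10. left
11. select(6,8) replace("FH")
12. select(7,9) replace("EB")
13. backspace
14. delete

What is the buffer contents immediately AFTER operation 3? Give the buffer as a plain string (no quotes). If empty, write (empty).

After op 1 (end): buf='GCECOIKY' cursor=8
After op 2 (insert('O')): buf='GCECOIKYO' cursor=9
After op 3 (home): buf='GCECOIKYO' cursor=0

Answer: GCECOIKYO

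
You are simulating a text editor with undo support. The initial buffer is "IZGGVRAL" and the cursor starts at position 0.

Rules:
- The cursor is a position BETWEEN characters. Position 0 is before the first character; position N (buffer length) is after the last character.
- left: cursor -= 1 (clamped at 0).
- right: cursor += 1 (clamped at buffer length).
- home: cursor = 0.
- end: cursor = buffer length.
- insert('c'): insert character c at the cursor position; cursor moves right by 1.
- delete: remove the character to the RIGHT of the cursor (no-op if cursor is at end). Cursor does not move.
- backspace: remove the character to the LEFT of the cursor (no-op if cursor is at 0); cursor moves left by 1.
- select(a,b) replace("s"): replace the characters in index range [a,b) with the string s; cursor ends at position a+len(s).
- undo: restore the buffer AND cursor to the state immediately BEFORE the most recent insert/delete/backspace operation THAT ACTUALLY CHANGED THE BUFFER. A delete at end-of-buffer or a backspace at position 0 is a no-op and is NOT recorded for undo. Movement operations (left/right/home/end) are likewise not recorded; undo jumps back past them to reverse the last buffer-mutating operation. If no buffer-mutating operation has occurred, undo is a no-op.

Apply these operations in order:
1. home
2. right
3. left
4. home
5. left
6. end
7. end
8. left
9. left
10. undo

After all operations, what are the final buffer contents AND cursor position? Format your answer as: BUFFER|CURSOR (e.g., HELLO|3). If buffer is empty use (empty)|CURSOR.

Answer: IZGGVRAL|6

Derivation:
After op 1 (home): buf='IZGGVRAL' cursor=0
After op 2 (right): buf='IZGGVRAL' cursor=1
After op 3 (left): buf='IZGGVRAL' cursor=0
After op 4 (home): buf='IZGGVRAL' cursor=0
After op 5 (left): buf='IZGGVRAL' cursor=0
After op 6 (end): buf='IZGGVRAL' cursor=8
After op 7 (end): buf='IZGGVRAL' cursor=8
After op 8 (left): buf='IZGGVRAL' cursor=7
After op 9 (left): buf='IZGGVRAL' cursor=6
After op 10 (undo): buf='IZGGVRAL' cursor=6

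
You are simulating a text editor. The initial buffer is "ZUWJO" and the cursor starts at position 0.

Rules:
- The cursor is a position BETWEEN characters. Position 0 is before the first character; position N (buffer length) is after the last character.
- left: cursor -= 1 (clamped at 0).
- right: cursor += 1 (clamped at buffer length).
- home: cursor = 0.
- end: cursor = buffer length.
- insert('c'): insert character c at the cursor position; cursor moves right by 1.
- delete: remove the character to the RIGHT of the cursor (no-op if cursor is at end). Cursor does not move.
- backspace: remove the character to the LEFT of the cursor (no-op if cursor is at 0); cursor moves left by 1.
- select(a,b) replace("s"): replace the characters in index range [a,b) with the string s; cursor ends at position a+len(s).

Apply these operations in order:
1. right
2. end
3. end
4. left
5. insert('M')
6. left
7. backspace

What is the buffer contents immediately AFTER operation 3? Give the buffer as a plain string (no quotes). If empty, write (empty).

Answer: ZUWJO

Derivation:
After op 1 (right): buf='ZUWJO' cursor=1
After op 2 (end): buf='ZUWJO' cursor=5
After op 3 (end): buf='ZUWJO' cursor=5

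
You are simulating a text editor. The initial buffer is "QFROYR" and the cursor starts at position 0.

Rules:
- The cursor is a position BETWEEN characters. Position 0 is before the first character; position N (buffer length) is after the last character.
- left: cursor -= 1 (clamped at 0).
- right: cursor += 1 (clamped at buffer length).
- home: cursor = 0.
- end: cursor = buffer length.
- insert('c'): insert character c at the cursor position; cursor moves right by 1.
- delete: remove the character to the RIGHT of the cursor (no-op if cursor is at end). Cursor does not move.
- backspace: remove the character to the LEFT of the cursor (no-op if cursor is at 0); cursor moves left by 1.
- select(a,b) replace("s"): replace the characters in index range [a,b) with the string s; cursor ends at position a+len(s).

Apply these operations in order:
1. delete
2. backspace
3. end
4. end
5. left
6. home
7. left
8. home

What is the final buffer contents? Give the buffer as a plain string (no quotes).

After op 1 (delete): buf='FROYR' cursor=0
After op 2 (backspace): buf='FROYR' cursor=0
After op 3 (end): buf='FROYR' cursor=5
After op 4 (end): buf='FROYR' cursor=5
After op 5 (left): buf='FROYR' cursor=4
After op 6 (home): buf='FROYR' cursor=0
After op 7 (left): buf='FROYR' cursor=0
After op 8 (home): buf='FROYR' cursor=0

Answer: FROYR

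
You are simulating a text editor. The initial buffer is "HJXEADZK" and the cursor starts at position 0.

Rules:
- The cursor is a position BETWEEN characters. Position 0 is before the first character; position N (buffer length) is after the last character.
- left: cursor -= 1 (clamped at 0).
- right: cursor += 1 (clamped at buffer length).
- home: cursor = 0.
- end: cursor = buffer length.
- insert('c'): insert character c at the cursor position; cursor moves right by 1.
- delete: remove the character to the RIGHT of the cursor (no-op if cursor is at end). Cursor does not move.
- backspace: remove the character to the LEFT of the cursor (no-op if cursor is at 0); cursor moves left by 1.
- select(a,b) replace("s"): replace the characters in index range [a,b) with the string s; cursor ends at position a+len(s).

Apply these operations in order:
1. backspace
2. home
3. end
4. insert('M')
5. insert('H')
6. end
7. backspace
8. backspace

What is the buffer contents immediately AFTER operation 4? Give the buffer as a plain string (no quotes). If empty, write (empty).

After op 1 (backspace): buf='HJXEADZK' cursor=0
After op 2 (home): buf='HJXEADZK' cursor=0
After op 3 (end): buf='HJXEADZK' cursor=8
After op 4 (insert('M')): buf='HJXEADZKM' cursor=9

Answer: HJXEADZKM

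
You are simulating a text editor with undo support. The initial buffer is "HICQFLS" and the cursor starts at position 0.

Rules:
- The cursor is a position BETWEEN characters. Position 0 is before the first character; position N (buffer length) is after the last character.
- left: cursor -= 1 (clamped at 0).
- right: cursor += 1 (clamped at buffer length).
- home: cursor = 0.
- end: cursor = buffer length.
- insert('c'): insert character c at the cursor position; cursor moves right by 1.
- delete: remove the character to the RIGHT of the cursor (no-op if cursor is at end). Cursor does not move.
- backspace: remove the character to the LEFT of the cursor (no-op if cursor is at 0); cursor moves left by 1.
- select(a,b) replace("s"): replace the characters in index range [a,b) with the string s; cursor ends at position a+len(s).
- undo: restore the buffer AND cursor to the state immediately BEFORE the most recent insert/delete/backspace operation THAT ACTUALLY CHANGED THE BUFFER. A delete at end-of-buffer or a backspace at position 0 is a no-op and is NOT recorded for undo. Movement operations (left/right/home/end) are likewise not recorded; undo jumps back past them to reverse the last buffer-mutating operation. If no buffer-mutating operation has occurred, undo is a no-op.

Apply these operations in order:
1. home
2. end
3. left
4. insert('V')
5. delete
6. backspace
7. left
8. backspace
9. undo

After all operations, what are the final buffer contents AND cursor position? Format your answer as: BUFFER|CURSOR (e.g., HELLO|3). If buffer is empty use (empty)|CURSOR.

Answer: HICQFL|5

Derivation:
After op 1 (home): buf='HICQFLS' cursor=0
After op 2 (end): buf='HICQFLS' cursor=7
After op 3 (left): buf='HICQFLS' cursor=6
After op 4 (insert('V')): buf='HICQFLVS' cursor=7
After op 5 (delete): buf='HICQFLV' cursor=7
After op 6 (backspace): buf='HICQFL' cursor=6
After op 7 (left): buf='HICQFL' cursor=5
After op 8 (backspace): buf='HICQL' cursor=4
After op 9 (undo): buf='HICQFL' cursor=5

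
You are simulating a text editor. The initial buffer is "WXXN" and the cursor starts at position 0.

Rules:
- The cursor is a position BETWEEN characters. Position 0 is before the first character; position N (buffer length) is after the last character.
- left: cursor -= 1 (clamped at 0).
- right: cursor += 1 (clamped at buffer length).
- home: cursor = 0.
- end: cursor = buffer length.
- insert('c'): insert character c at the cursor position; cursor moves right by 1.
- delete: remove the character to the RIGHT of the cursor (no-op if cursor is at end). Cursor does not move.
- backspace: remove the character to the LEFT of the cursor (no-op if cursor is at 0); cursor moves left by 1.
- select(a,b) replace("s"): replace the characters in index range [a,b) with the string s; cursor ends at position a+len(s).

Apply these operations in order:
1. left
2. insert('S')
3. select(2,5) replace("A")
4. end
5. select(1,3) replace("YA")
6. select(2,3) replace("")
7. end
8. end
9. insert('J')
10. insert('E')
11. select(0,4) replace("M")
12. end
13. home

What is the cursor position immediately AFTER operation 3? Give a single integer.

Answer: 3

Derivation:
After op 1 (left): buf='WXXN' cursor=0
After op 2 (insert('S')): buf='SWXXN' cursor=1
After op 3 (select(2,5) replace("A")): buf='SWA' cursor=3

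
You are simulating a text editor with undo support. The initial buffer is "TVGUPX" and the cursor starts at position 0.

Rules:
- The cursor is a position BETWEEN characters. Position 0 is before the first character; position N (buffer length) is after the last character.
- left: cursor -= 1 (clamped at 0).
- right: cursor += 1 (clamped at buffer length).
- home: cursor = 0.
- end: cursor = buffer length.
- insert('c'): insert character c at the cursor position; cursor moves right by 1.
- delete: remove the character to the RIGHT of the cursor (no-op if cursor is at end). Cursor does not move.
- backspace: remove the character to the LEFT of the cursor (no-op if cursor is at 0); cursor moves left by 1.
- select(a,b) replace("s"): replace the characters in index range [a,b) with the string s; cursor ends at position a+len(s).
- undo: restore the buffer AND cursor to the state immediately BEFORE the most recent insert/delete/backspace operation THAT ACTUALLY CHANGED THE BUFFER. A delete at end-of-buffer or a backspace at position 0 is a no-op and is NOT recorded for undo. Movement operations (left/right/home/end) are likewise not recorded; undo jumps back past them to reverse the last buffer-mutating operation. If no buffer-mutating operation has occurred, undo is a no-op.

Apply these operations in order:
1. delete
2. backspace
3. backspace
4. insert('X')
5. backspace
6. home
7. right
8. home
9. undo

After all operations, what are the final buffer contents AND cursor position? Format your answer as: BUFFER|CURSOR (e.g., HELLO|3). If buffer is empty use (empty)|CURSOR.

Answer: XVGUPX|1

Derivation:
After op 1 (delete): buf='VGUPX' cursor=0
After op 2 (backspace): buf='VGUPX' cursor=0
After op 3 (backspace): buf='VGUPX' cursor=0
After op 4 (insert('X')): buf='XVGUPX' cursor=1
After op 5 (backspace): buf='VGUPX' cursor=0
After op 6 (home): buf='VGUPX' cursor=0
After op 7 (right): buf='VGUPX' cursor=1
After op 8 (home): buf='VGUPX' cursor=0
After op 9 (undo): buf='XVGUPX' cursor=1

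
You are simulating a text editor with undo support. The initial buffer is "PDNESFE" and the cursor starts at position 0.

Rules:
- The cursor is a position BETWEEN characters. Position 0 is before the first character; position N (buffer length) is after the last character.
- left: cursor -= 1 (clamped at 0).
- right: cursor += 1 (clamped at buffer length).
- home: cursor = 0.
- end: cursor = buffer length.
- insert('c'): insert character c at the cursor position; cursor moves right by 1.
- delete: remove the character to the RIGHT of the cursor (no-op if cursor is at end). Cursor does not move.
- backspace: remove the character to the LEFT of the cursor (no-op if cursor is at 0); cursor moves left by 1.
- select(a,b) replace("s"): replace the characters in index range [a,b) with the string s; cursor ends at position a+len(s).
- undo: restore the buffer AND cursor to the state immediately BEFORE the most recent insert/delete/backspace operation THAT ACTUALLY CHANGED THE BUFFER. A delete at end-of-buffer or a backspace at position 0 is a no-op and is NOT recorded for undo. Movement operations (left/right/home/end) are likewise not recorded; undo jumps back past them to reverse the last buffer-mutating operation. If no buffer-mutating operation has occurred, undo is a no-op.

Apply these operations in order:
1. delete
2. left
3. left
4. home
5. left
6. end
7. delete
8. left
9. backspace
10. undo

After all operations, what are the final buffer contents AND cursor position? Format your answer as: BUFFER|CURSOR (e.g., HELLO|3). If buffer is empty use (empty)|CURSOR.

After op 1 (delete): buf='DNESFE' cursor=0
After op 2 (left): buf='DNESFE' cursor=0
After op 3 (left): buf='DNESFE' cursor=0
After op 4 (home): buf='DNESFE' cursor=0
After op 5 (left): buf='DNESFE' cursor=0
After op 6 (end): buf='DNESFE' cursor=6
After op 7 (delete): buf='DNESFE' cursor=6
After op 8 (left): buf='DNESFE' cursor=5
After op 9 (backspace): buf='DNESE' cursor=4
After op 10 (undo): buf='DNESFE' cursor=5

Answer: DNESFE|5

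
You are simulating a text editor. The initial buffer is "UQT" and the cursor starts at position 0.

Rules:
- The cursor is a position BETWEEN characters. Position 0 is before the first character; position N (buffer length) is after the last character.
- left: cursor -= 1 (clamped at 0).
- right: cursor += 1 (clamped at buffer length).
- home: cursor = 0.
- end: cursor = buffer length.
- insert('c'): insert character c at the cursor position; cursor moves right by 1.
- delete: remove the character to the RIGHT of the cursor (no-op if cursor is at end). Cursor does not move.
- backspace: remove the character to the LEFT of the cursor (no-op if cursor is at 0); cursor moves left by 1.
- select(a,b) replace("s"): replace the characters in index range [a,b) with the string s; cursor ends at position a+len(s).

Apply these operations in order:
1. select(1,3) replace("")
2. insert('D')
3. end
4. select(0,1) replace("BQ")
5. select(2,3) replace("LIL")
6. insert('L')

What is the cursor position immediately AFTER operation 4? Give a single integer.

Answer: 2

Derivation:
After op 1 (select(1,3) replace("")): buf='U' cursor=1
After op 2 (insert('D')): buf='UD' cursor=2
After op 3 (end): buf='UD' cursor=2
After op 4 (select(0,1) replace("BQ")): buf='BQD' cursor=2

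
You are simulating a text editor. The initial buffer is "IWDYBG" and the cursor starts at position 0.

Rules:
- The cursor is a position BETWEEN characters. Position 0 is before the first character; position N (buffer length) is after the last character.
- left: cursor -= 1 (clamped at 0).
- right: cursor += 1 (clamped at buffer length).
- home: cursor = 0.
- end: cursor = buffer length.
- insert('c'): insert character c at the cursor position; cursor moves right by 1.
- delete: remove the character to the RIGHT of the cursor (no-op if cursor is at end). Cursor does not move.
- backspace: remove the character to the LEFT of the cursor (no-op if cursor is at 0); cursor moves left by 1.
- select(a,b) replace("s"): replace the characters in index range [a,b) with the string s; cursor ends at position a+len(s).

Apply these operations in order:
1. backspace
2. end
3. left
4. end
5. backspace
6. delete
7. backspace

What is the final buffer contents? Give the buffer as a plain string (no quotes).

After op 1 (backspace): buf='IWDYBG' cursor=0
After op 2 (end): buf='IWDYBG' cursor=6
After op 3 (left): buf='IWDYBG' cursor=5
After op 4 (end): buf='IWDYBG' cursor=6
After op 5 (backspace): buf='IWDYB' cursor=5
After op 6 (delete): buf='IWDYB' cursor=5
After op 7 (backspace): buf='IWDY' cursor=4

Answer: IWDY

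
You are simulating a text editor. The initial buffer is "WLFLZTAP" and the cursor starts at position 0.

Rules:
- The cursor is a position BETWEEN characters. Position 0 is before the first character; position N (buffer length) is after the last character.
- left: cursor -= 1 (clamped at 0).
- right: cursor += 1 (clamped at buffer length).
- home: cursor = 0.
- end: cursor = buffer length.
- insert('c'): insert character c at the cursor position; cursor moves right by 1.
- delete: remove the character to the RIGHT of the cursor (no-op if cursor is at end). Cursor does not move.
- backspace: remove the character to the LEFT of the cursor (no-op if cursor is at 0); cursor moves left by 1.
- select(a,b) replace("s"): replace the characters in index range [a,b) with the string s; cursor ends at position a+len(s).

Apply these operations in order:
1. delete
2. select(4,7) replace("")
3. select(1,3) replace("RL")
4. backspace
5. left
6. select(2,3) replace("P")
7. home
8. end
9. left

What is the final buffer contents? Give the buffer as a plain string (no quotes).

After op 1 (delete): buf='LFLZTAP' cursor=0
After op 2 (select(4,7) replace("")): buf='LFLZ' cursor=4
After op 3 (select(1,3) replace("RL")): buf='LRLZ' cursor=3
After op 4 (backspace): buf='LRZ' cursor=2
After op 5 (left): buf='LRZ' cursor=1
After op 6 (select(2,3) replace("P")): buf='LRP' cursor=3
After op 7 (home): buf='LRP' cursor=0
After op 8 (end): buf='LRP' cursor=3
After op 9 (left): buf='LRP' cursor=2

Answer: LRP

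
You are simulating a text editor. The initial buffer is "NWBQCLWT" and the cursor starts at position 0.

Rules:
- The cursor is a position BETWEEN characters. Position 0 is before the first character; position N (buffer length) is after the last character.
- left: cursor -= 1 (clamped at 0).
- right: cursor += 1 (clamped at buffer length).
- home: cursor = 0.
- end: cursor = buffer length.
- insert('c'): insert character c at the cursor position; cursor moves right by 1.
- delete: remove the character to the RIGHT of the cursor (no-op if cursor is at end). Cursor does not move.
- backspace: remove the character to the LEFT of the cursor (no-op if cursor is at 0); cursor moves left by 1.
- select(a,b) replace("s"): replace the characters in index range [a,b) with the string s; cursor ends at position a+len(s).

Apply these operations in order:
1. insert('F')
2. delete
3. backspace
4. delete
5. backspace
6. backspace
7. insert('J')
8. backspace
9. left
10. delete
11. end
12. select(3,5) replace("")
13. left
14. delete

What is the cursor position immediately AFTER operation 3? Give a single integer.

After op 1 (insert('F')): buf='FNWBQCLWT' cursor=1
After op 2 (delete): buf='FWBQCLWT' cursor=1
After op 3 (backspace): buf='WBQCLWT' cursor=0

Answer: 0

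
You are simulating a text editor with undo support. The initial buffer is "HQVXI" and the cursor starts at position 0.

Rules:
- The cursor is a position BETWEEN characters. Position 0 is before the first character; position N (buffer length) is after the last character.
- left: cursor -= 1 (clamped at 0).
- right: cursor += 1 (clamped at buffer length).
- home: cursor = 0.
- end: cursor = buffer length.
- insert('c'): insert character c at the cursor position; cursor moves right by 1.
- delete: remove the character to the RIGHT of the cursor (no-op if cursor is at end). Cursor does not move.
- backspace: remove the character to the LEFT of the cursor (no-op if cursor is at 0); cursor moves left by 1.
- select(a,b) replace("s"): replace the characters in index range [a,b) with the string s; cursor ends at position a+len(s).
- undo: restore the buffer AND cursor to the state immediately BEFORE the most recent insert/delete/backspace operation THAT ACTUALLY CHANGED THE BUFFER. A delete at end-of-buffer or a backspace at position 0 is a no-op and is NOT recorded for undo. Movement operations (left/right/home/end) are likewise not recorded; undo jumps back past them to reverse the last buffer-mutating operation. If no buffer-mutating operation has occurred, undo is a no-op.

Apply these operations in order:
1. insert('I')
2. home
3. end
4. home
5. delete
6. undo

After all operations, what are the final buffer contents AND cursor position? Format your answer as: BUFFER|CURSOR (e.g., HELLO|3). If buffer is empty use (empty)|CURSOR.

After op 1 (insert('I')): buf='IHQVXI' cursor=1
After op 2 (home): buf='IHQVXI' cursor=0
After op 3 (end): buf='IHQVXI' cursor=6
After op 4 (home): buf='IHQVXI' cursor=0
After op 5 (delete): buf='HQVXI' cursor=0
After op 6 (undo): buf='IHQVXI' cursor=0

Answer: IHQVXI|0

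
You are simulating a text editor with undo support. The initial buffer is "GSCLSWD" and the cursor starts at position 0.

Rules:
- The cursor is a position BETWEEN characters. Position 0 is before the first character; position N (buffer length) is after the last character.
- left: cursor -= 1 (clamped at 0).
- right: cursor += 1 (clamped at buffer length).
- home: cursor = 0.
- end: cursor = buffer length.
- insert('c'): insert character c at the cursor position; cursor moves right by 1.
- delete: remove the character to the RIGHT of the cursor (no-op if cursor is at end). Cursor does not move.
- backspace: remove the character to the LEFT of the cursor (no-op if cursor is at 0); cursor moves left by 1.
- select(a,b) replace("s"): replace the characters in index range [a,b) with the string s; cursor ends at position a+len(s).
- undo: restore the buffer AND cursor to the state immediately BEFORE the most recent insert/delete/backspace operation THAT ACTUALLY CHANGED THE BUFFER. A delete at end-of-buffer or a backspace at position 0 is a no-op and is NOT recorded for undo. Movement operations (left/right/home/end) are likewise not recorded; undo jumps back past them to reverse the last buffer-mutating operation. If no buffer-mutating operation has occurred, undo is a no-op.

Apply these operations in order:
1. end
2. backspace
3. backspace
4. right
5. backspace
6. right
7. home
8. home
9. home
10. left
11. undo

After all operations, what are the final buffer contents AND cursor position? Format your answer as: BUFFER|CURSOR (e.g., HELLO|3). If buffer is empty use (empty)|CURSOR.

Answer: GSCLS|5

Derivation:
After op 1 (end): buf='GSCLSWD' cursor=7
After op 2 (backspace): buf='GSCLSW' cursor=6
After op 3 (backspace): buf='GSCLS' cursor=5
After op 4 (right): buf='GSCLS' cursor=5
After op 5 (backspace): buf='GSCL' cursor=4
After op 6 (right): buf='GSCL' cursor=4
After op 7 (home): buf='GSCL' cursor=0
After op 8 (home): buf='GSCL' cursor=0
After op 9 (home): buf='GSCL' cursor=0
After op 10 (left): buf='GSCL' cursor=0
After op 11 (undo): buf='GSCLS' cursor=5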